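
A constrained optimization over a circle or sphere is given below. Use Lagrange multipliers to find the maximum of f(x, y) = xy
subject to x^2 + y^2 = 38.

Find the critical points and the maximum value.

Lagrange conditions: y = 2*lambda*x and x = 2*lambda*y
If x = 0 then y = 0, violating the constraint, so x, y != 0.
Dividing: y/x = x/y => x^2 = y^2 => y = x or y = -x
Constraint: 2x^2 = 38 => x^2 = 19 => x = +/-sqrt(19)
Critical points: (sqrt(19), sqrt(19)), (-sqrt(19), -sqrt(19)), (sqrt(19), -sqrt(19)), (-sqrt(19), sqrt(19))
  y = x:  xy = x^2 = 19  at (sqrt(19), sqrt(19)) and (-sqrt(19), -sqrt(19))
  y = -x: xy = -x^2 = -19 at (sqrt(19), -sqrt(19)) and (-sqrt(19), sqrt(19))
Maximum xy = 19 at (sqrt(19), sqrt(19)) and (-sqrt(19), -sqrt(19))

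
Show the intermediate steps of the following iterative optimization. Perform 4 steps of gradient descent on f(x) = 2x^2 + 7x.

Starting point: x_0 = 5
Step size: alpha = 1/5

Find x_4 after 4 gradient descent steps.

f(x) = 2x^2 + 7x, f'(x) = 4x + (7)
Step 1: f'(5) = 27, x_1 = 5 - 1/5 * 27 = -2/5
Step 2: f'(-2/5) = 27/5, x_2 = -2/5 - 1/5 * 27/5 = -37/25
Step 3: f'(-37/25) = 27/25, x_3 = -37/25 - 1/5 * 27/25 = -212/125
Step 4: f'(-212/125) = 27/125, x_4 = -212/125 - 1/5 * 27/125 = -1087/625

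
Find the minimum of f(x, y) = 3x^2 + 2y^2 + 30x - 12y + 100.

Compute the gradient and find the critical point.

f(x,y) = 3x^2 + 2y^2 + 30x - 12y + 100
df/dx = 6x + (30) = 0  =>  x = -5
df/dy = 4y + (-12) = 0  =>  y = 3
f(-5, 3) = 3*(-5)^2 + 2*(3)^2 + 30*(-5) + -12*(3) + 100 = 7
Hessian is diagonal with entries 6, 4 > 0, so this is a minimum.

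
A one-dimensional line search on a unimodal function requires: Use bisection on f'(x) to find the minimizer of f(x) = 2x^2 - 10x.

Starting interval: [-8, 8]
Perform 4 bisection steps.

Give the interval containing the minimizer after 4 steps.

Finding critical point of f(x) = 2x^2 - 10x using bisection on f'(x) = 4x + -10.
f'(x) = 0 when x = 5/2.
Starting interval: [-8, 8]
Step 1: mid = 0, f'(mid) = -10, new interval = [0, 8]
Step 2: mid = 4, f'(mid) = 6, new interval = [0, 4]
Step 3: mid = 2, f'(mid) = -2, new interval = [2, 4]
Step 4: mid = 3, f'(mid) = 2, new interval = [2, 3]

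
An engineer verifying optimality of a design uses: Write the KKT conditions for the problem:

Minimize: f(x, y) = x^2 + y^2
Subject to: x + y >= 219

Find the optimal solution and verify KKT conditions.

KKT conditions for min x^2 + y^2 s.t. x + y >= 219:
Stationarity: 2x = mu, 2y = mu
So x = y = mu/2.
Complementary slackness: mu*(x + y - 219) = 0
Primal feasibility: x + y >= 219; dual feasibility: mu >= 0
If mu = 0 then x = y = 0, but 0 + 0 < 219 is infeasible, so the constraint is active.
Constraint active: x + y = 2*(mu/2) = 219 => mu = 219
x = y = 219/2, f = 47961/2
Verify: stationarity 2*(219/2) = 219 = mu; primal 219/2 + 219/2 = 219 >= 219; dual mu = 219 >= 0; complementary slackness 219*(219 - 219) = 0. All KKT conditions hold.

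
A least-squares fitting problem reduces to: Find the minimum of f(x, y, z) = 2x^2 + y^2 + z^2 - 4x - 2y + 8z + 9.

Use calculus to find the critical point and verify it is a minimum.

f(x,y,z) = 2x^2 + y^2 + z^2 - 4x - 2y + 8z + 9
df/dx = 4x + (-4) = 0 => x = 1
df/dy = 2y + (-2) = 0 => y = 1
df/dz = 2z + (8) = 0 => z = -4
f(1,1,-4) = 2*(1)^2 + 1*(1)^2 + 1*(-4)^2 + -4*(1) + -2*(1) + 8*(-4) + 9 = -10
Hessian is diagonal with entries 4, 2, 2 > 0, confirmed minimum.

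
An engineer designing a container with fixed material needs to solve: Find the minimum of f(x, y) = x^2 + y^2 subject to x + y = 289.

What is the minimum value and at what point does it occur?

Substitute y = 289 - x into f(x,y) = x^2 + y^2:
g(x) = x^2 + (289 - x)^2 = 2x^2 - 578x + 83521
g'(x) = 4x - 578 = 0  =>  x = 289/2
y = 289 - 289/2 = 289/2
Minimum value = (289/2)^2 + (289/2)^2 = 83521/2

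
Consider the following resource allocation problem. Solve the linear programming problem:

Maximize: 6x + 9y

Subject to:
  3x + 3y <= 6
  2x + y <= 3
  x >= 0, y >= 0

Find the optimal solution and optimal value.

Feasible vertices: (0, 0), (0, 2), (1, 1), (3/2, 0)
Objective 6x + 9y at each:
  (0, 0): 0
  (0, 2): 18
  (1, 1): 15
  (3/2, 0): 9
Maximum is 18 at (0, 2).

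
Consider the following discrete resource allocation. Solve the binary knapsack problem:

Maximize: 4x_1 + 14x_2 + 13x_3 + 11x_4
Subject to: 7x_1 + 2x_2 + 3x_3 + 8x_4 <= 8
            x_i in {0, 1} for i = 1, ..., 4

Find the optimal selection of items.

Items: item 1 (v=4, w=7), item 2 (v=14, w=2), item 3 (v=13, w=3), item 4 (v=11, w=8)
Capacity: 8
Checking all 16 subsets (w = total weight, v = total value):
  {}: w = 0, v = 0
  {1}: w = 7, v = 4
  {2}: w = 2, v = 14
  {3}: w = 3, v = 13
  {4}: w = 8, v = 11
  {1, 2}: w = 9 > 8, infeasible
  {1, 3}: w = 10 > 8, infeasible
  {1, 4}: w = 15 > 8, infeasible
  {2, 3}: w = 5, v = 27
  {2, 4}: w = 10 > 8, infeasible
  {3, 4}: w = 11 > 8, infeasible
  {1, 2, 3}: w = 12 > 8, infeasible
  {1, 2, 4}: w = 17 > 8, infeasible
  {1, 3, 4}: w = 18 > 8, infeasible
  {2, 3, 4}: w = 13 > 8, infeasible
  {1, 2, 3, 4}: w = 20 > 8, infeasible
Best feasible subset: items [2, 3]
Total weight: 5 <= 8, total value: 27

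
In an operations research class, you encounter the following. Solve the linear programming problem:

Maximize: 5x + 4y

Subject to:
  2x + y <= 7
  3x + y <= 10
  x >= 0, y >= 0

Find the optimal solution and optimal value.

Feasible vertices: (0, 0), (0, 7), (3, 1), (10/3, 0)
Objective 5x + 4y at each:
  (0, 0): 0
  (0, 7): 28
  (3, 1): 19
  (10/3, 0): 50/3
Maximum is 28 at (0, 7).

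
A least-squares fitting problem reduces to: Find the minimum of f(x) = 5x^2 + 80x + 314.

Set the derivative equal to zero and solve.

f(x) = 5x^2 + 80x + 314
f'(x) = 10x + (80) = 0
x = -80/10 = -8
f(-8) = -6
Since f''(x) = 10 > 0, this is a minimum.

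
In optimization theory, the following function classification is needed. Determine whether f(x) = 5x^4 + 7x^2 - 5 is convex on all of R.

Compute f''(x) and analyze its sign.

f(x) = 5x^4 + 7x^2 - 5
f'(x) = 20x^3 + 14x
f''(x) = 60x^2 + 14
f''(x) = 60x^2 + 14 >= 14 > 0 for all x
Therefore, f is convex on R.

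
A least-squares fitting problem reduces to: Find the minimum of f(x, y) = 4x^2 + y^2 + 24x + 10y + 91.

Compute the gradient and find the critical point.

f(x,y) = 4x^2 + y^2 + 24x + 10y + 91
df/dx = 8x + (24) = 0  =>  x = -3
df/dy = 2y + (10) = 0  =>  y = -5
f(-3, -5) = 4*(-3)^2 + 1*(-5)^2 + 24*(-3) + 10*(-5) + 91 = 30
Hessian is diagonal with entries 8, 2 > 0, so this is a minimum.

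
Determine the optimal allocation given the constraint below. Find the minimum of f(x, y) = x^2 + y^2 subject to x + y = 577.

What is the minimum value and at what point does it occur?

Substitute y = 577 - x into f(x,y) = x^2 + y^2:
g(x) = x^2 + (577 - x)^2 = 2x^2 - 1154x + 332929
g'(x) = 4x - 1154 = 0  =>  x = 577/2
y = 577 - 577/2 = 577/2
Minimum value = (577/2)^2 + (577/2)^2 = 332929/2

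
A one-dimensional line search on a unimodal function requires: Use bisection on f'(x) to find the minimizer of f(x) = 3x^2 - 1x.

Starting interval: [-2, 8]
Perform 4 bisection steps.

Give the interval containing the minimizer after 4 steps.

Finding critical point of f(x) = 3x^2 - 1x using bisection on f'(x) = 6x + -1.
f'(x) = 0 when x = 1/6.
Starting interval: [-2, 8]
Step 1: mid = 3, f'(mid) = 17, new interval = [-2, 3]
Step 2: mid = 1/2, f'(mid) = 2, new interval = [-2, 1/2]
Step 3: mid = -3/4, f'(mid) = -11/2, new interval = [-3/4, 1/2]
Step 4: mid = -1/8, f'(mid) = -7/4, new interval = [-1/8, 1/2]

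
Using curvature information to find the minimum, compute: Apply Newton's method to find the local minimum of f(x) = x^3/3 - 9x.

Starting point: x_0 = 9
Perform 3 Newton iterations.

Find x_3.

f(x) = x^3/3 - 9x
f'(x) = x^2 - 9, f''(x) = 2x
Newton update: x_{n+1} = x_n - (x_n^2 - 9)/(2*x_n)
Step 1: x_0 = 9, f'=72, f''=18, x_1 = 5
Step 2: x_1 = 5, f'=16, f''=10, x_2 = 17/5
Step 3: x_2 = 17/5, f'=64/25, f''=34/5, x_3 = 257/85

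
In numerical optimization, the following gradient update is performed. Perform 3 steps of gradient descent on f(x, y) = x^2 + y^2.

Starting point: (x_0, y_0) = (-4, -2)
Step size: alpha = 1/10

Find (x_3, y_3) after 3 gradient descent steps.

f(x,y) = x^2 + y^2
grad_x = 2x + 0y, grad_y = 2y + 0x
Step 1: grad = (-8, -4), (-16/5, -8/5)
Step 2: grad = (-32/5, -16/5), (-64/25, -32/25)
Step 3: grad = (-128/25, -64/25), (-256/125, -128/125)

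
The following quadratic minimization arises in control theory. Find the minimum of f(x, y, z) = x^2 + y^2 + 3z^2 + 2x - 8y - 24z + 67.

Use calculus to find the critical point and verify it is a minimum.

f(x,y,z) = x^2 + y^2 + 3z^2 + 2x - 8y - 24z + 67
df/dx = 2x + (2) = 0 => x = -1
df/dy = 2y + (-8) = 0 => y = 4
df/dz = 6z + (-24) = 0 => z = 4
f(-1,4,4) = 1*(-1)^2 + 1*(4)^2 + 3*(4)^2 + 2*(-1) + -8*(4) + -24*(4) + 67 = 2
Hessian is diagonal with entries 2, 2, 6 > 0, confirmed minimum.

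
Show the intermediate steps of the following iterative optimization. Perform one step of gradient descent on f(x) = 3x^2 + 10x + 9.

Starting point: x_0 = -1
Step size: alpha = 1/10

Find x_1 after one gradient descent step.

f(x) = 3x^2 + 10x + 9
f'(x) = 6x + 10
f'(-1) = 6*-1 + (10) = 4
x_1 = x_0 - alpha * f'(x_0) = -1 - 1/10 * 4 = -7/5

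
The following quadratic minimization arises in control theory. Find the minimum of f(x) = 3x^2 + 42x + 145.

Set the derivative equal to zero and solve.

f(x) = 3x^2 + 42x + 145
f'(x) = 6x + (42) = 0
x = -42/6 = -7
f(-7) = -2
Since f''(x) = 6 > 0, this is a minimum.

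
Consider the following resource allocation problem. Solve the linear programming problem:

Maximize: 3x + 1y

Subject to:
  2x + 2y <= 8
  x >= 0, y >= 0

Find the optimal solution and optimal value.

The feasible region has vertices at [(0, 0), (4, 0), (0, 4)].
Checking objective 3x + 1y at each vertex:
  (0, 0): 3*0 + 1*0 = 0
  (4, 0): 3*4 + 1*0 = 12
  (0, 4): 3*0 + 1*4 = 4
Maximum is 12 at (4, 0).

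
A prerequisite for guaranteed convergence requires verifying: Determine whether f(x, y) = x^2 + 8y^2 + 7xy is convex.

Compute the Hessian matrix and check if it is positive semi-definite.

f(x,y) = x^2 + 8y^2 + 7xy
Hessian H = [[2, 7], [7, 16]]
trace(H) = 18, det(H) = -17
Eigenvalues: (18 +/- sqrt(392)) / 2 = 18.9, -0.8995
Since not both eigenvalues positive, f is neither convex nor concave.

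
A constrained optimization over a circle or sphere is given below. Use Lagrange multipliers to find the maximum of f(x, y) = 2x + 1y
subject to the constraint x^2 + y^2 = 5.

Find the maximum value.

Set up Lagrange conditions: grad f = lambda * grad g
  2 = 2*lambda*x
  1 = 2*lambda*y
From these: x/y = 2/1, so x = 2t, y = 1t for some t.
Substitute into constraint: (2t)^2 + (1t)^2 = 5
  t^2 * 5 = 5
  t = sqrt(5/5)
Maximum = 2*x + 1*y = (2^2 + 1^2)*t = 5 * sqrt(5/5) = 5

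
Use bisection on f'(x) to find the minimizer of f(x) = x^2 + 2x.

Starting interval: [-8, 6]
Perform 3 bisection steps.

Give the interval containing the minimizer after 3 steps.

Finding critical point of f(x) = x^2 + 2x using bisection on f'(x) = 2x + 2.
f'(x) = 0 when x = -1.
Starting interval: [-8, 6]
Step 1: mid = -1, f'(mid) = 0, new interval = [-1, -1]
Step 2: mid = -1, f'(mid) = 0, new interval = [-1, -1]
Step 3: mid = -1, f'(mid) = 0, new interval = [-1, -1]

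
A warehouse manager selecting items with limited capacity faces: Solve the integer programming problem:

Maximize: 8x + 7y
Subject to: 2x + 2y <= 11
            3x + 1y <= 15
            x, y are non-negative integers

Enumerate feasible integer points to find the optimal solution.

Constraint 1: 2x + 2y <= 11
Constraint 2: 3x + 1y <= 15
Feasible x range (need y >= 0): 0 <= x <= min(11/2, 15/3) => x in {0, ..., 5}.
Enumerate feasible integer points row by row (the coefficient of y is 7 > 0, so for each x the largest feasible y gives the best value):
  x = 0: y <= min((11 - 2*0)/2, (15 - 3*0)/1) => y in {0, ..., 5}; best 8*0 + 7*5 = 35
  x = 1: y <= min((11 - 2*1)/2, (15 - 3*1)/1) => y in {0, ..., 4}; best 8*1 + 7*4 = 36
  x = 2: y <= min((11 - 2*2)/2, (15 - 3*2)/1) => y in {0, ..., 3}; best 8*2 + 7*3 = 37
  x = 3: y <= min((11 - 2*3)/2, (15 - 3*3)/1) => y in {0, ..., 2}; best 8*3 + 7*2 = 38
  x = 4: y <= min((11 - 2*4)/2, (15 - 3*4)/1) => y in {0, ..., 1}; best 8*4 + 7*1 = 39
  x = 5: y <= min((11 - 2*5)/2, (15 - 3*5)/1) => y in {0}; best 8*5 + 7*0 = 40
The maximum 8x + 7y = 40 is achieved at x = 5, y = 0.
Check: 2*5 + 2*0 = 10 <= 11 and 3*5 + 1*0 = 15 <= 15.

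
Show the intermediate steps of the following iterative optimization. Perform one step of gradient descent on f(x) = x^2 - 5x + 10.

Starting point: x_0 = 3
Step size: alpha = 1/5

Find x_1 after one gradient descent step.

f(x) = x^2 - 5x + 10
f'(x) = 2x - 5
f'(3) = 2*3 + (-5) = 1
x_1 = x_0 - alpha * f'(x_0) = 3 - 1/5 * 1 = 14/5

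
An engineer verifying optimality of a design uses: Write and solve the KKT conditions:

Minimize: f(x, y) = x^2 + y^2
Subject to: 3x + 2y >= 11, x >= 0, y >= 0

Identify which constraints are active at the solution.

KKT conditions for min x^2 + y^2 s.t. 3x + 2y >= 11, x >= 0, y >= 0:
Stationarity: 2x = mu*3 + mu_x, 2y = mu*2 + mu_y, with mu, mu_x, mu_y >= 0
Complementary slackness: mu*(3x + 2y - 11) = 0, mu_x*x = 0, mu_y*y = 0
(0, 0) is infeasible (3*0 + 2*0 < 11), so if mu = 0 stationarity would force x = mu_x/2 >= 0, y = mu_y/2 >= 0 with mu_x*x = mu_y*y = 0, i.e. x = y = 0: contradiction. Hence mu > 0 and 3x + 2y = 11 is active.
Try x > 0, y > 0 (so mu_x = mu_y = 0): x = 3*mu/2, y = 2*mu/2
Substitute: 3*(3*mu/2) + 2*(2*mu/2) = 11
  mu*13/2 = 11 => mu = 22/13
x* = 33/13 > 0, y* = 22/13 > 0, consistent with mu_x = mu_y = 0.
f is convex and the constraints are linear, so this KKT point is the global minimum.
f* = 121/13
Active constraints: 3x + 2y >= 11 (holds with equality, mu = 22/13 > 0); x >= 0 and y >= 0 are inactive (mu_x = mu_y = 0).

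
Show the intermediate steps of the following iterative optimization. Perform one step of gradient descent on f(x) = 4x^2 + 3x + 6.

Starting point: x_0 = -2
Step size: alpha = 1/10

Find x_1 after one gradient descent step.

f(x) = 4x^2 + 3x + 6
f'(x) = 8x + 3
f'(-2) = 8*-2 + (3) = -13
x_1 = x_0 - alpha * f'(x_0) = -2 - 1/10 * -13 = -7/10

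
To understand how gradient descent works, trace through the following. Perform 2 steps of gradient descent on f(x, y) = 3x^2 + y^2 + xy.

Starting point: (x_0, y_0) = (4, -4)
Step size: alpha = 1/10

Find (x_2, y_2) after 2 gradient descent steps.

f(x,y) = 3x^2 + y^2 + xy
grad_x = 6x + 1y, grad_y = 2y + 1x
Step 1: grad = (20, -4), (2, -18/5)
Step 2: grad = (42/5, -26/5), (29/25, -77/25)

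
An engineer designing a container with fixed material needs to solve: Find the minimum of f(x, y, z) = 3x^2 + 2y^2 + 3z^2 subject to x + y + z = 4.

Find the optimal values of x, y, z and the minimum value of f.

Using Lagrange multipliers on f = 3x^2 + 2y^2 + 3z^2 with constraint x + y + z = 4:
Conditions: 2*3*x = lambda, 2*2*y = lambda, 2*3*z = lambda
So x = lambda/6, y = lambda/4, z = lambda/6
Substituting into constraint: lambda * (7/12) = 4
lambda = 48/7
x = 8/7, y = 12/7, z = 8/7
Minimum value = 96/7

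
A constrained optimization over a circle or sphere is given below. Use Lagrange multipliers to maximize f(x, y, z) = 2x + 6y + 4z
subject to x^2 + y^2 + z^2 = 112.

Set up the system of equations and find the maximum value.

Lagrange conditions: 2 = 2*lambda*x, 6 = 2*lambda*y, 4 = 2*lambda*z
So x:2 = y:6 = z:4, i.e. x = 2t, y = 6t, z = 4t
Constraint: t^2*(2^2 + 6^2 + 4^2) = 112
  t^2 * 56 = 112  =>  t = sqrt(2)
Maximum = 2*2t + 6*6t + 4*4t = 56*sqrt(2) = sqrt(6272)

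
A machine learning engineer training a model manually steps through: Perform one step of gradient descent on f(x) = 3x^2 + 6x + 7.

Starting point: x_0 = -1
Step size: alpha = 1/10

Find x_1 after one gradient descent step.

f(x) = 3x^2 + 6x + 7
f'(x) = 6x + 6
f'(-1) = 6*-1 + (6) = 0
x_1 = x_0 - alpha * f'(x_0) = -1 - 1/10 * 0 = -1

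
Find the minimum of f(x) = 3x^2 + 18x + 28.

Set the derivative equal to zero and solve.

f(x) = 3x^2 + 18x + 28
f'(x) = 6x + (18) = 0
x = -18/6 = -3
f(-3) = 1
Since f''(x) = 6 > 0, this is a minimum.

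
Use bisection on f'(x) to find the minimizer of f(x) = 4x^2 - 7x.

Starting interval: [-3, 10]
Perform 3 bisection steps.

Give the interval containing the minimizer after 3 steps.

Finding critical point of f(x) = 4x^2 - 7x using bisection on f'(x) = 8x + -7.
f'(x) = 0 when x = 7/8.
Starting interval: [-3, 10]
Step 1: mid = 7/2, f'(mid) = 21, new interval = [-3, 7/2]
Step 2: mid = 1/4, f'(mid) = -5, new interval = [1/4, 7/2]
Step 3: mid = 15/8, f'(mid) = 8, new interval = [1/4, 15/8]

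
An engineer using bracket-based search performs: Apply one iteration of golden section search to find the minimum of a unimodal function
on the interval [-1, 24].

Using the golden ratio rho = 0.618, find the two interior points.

Golden section search on [-1, 24].
Golden ratio rho = 0.618 (approx).
Interior points:
  x_1 = -1 + (1-0.618)*25 = 8.5500
  x_2 = -1 + 0.618*25 = 14.4500
Compare f(x_1) and f(x_2) to determine which subinterval to keep.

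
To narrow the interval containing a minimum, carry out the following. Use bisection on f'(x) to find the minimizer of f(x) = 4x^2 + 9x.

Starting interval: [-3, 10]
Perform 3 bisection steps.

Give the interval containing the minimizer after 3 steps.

Finding critical point of f(x) = 4x^2 + 9x using bisection on f'(x) = 8x + 9.
f'(x) = 0 when x = -9/8.
Starting interval: [-3, 10]
Step 1: mid = 7/2, f'(mid) = 37, new interval = [-3, 7/2]
Step 2: mid = 1/4, f'(mid) = 11, new interval = [-3, 1/4]
Step 3: mid = -11/8, f'(mid) = -2, new interval = [-11/8, 1/4]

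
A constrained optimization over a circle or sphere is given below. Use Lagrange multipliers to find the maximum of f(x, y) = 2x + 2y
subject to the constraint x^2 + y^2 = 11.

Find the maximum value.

Set up Lagrange conditions: grad f = lambda * grad g
  2 = 2*lambda*x
  2 = 2*lambda*y
From these: x/y = 2/2, so x = 2t, y = 2t for some t.
Substitute into constraint: (2t)^2 + (2t)^2 = 11
  t^2 * 8 = 11
  t = sqrt(11/8)
Maximum = 2*x + 2*y = (2^2 + 2^2)*t = 8 * sqrt(11/8) = sqrt(88)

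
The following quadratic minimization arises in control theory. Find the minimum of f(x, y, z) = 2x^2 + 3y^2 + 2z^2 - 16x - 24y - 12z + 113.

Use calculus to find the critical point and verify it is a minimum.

f(x,y,z) = 2x^2 + 3y^2 + 2z^2 - 16x - 24y - 12z + 113
df/dx = 4x + (-16) = 0 => x = 4
df/dy = 6y + (-24) = 0 => y = 4
df/dz = 4z + (-12) = 0 => z = 3
f(4,4,3) = 2*(4)^2 + 3*(4)^2 + 2*(3)^2 + -16*(4) + -24*(4) + -12*(3) + 113 = 15
Hessian is diagonal with entries 4, 6, 4 > 0, confirmed minimum.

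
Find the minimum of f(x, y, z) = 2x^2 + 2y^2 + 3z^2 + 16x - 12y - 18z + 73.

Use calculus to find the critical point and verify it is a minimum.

f(x,y,z) = 2x^2 + 2y^2 + 3z^2 + 16x - 12y - 18z + 73
df/dx = 4x + (16) = 0 => x = -4
df/dy = 4y + (-12) = 0 => y = 3
df/dz = 6z + (-18) = 0 => z = 3
f(-4,3,3) = 2*(-4)^2 + 2*(3)^2 + 3*(3)^2 + 16*(-4) + -12*(3) + -18*(3) + 73 = -4
Hessian is diagonal with entries 4, 4, 6 > 0, confirmed minimum.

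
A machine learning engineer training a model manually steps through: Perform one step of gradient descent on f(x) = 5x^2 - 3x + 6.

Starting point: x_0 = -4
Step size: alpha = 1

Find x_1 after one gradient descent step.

f(x) = 5x^2 - 3x + 6
f'(x) = 10x - 3
f'(-4) = 10*-4 + (-3) = -43
x_1 = x_0 - alpha * f'(x_0) = -4 - 1 * -43 = 39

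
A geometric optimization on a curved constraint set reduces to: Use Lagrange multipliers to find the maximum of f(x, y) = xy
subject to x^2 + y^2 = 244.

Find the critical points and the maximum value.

Lagrange conditions: y = 2*lambda*x and x = 2*lambda*y
If x = 0 then y = 0, violating the constraint, so x, y != 0.
Dividing: y/x = x/y => x^2 = y^2 => y = x or y = -x
Constraint: 2x^2 = 244 => x^2 = 122 => x = +/-sqrt(122)
Critical points: (sqrt(122), sqrt(122)), (-sqrt(122), -sqrt(122)), (sqrt(122), -sqrt(122)), (-sqrt(122), sqrt(122))
  y = x:  xy = x^2 = 122  at (sqrt(122), sqrt(122)) and (-sqrt(122), -sqrt(122))
  y = -x: xy = -x^2 = -122 at (sqrt(122), -sqrt(122)) and (-sqrt(122), sqrt(122))
Maximum xy = 122 at (sqrt(122), sqrt(122)) and (-sqrt(122), -sqrt(122))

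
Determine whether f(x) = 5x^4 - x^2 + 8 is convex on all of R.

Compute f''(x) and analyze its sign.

f(x) = 5x^4 - x^2 + 8
f'(x) = 20x^3 + -2x
f''(x) = 60x^2 + -2
f''(0) = -2 < 0, so not convex near x = 0
Therefore, f is not globally convex on R.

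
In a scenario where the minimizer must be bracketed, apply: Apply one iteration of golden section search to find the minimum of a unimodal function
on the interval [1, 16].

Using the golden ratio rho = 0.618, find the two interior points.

Golden section search on [1, 16].
Golden ratio rho = 0.618 (approx).
Interior points:
  x_1 = 1 + (1-0.618)*15 = 6.7300
  x_2 = 1 + 0.618*15 = 10.2700
Compare f(x_1) and f(x_2) to determine which subinterval to keep.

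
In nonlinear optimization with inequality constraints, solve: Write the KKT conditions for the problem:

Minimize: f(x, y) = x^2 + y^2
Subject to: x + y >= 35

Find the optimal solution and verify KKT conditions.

KKT conditions for min x^2 + y^2 s.t. x + y >= 35:
Stationarity: 2x = mu, 2y = mu
So x = y = mu/2.
Complementary slackness: mu*(x + y - 35) = 0
Primal feasibility: x + y >= 35; dual feasibility: mu >= 0
If mu = 0 then x = y = 0, but 0 + 0 < 35 is infeasible, so the constraint is active.
Constraint active: x + y = 2*(mu/2) = 35 => mu = 35
x = y = 35/2, f = 1225/2
Verify: stationarity 2*(35/2) = 35 = mu; primal 35/2 + 35/2 = 35 >= 35; dual mu = 35 >= 0; complementary slackness 35*(35 - 35) = 0. All KKT conditions hold.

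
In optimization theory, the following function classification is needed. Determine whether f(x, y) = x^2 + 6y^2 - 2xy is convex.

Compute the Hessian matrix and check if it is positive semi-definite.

f(x,y) = x^2 + 6y^2 - 2xy
Hessian H = [[2, -2], [-2, 12]]
trace(H) = 14, det(H) = 20
Eigenvalues: (14 +/- sqrt(116)) / 2 = 12.39, 1.615
Since both eigenvalues > 0, f is convex.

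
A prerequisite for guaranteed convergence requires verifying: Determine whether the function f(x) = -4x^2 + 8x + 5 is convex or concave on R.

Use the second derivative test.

f(x) = -4x^2 + 8x + 5
f'(x) = -8x + 8
f''(x) = -8
Since f''(x) = -8 < 0 for all x, f is concave on R.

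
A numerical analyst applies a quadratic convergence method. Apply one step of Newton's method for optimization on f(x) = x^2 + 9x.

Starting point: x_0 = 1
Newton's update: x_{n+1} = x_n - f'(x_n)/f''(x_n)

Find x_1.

f(x) = x^2 + 9x
f'(x) = 2x + (9), f''(x) = 2
Newton step: x_1 = x_0 - f'(x_0)/f''(x_0)
f'(1) = 11
x_1 = 1 - 11/2 = -9/2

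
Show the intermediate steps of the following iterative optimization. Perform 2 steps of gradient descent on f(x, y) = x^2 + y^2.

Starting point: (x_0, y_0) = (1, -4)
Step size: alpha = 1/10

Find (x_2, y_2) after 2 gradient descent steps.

f(x,y) = x^2 + y^2
grad_x = 2x + 0y, grad_y = 2y + 0x
Step 1: grad = (2, -8), (4/5, -16/5)
Step 2: grad = (8/5, -32/5), (16/25, -64/25)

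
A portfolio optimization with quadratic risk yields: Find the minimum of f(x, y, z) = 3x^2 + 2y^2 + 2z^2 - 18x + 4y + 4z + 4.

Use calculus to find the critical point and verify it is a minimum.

f(x,y,z) = 3x^2 + 2y^2 + 2z^2 - 18x + 4y + 4z + 4
df/dx = 6x + (-18) = 0 => x = 3
df/dy = 4y + (4) = 0 => y = -1
df/dz = 4z + (4) = 0 => z = -1
f(3,-1,-1) = 3*(3)^2 + 2*(-1)^2 + 2*(-1)^2 + -18*(3) + 4*(-1) + 4*(-1) + 4 = -27
Hessian is diagonal with entries 6, 4, 4 > 0, confirmed minimum.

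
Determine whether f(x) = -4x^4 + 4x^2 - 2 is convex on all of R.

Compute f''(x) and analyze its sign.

f(x) = -4x^4 + 4x^2 - 2
f'(x) = -16x^3 + 8x
f''(x) = -48x^2 + 8
f''(x) = -48x^2 + 8 -> -inf as |x| -> inf
Therefore, f is not globally convex on R.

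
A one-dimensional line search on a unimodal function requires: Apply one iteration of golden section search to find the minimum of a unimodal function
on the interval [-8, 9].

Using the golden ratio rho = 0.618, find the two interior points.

Golden section search on [-8, 9].
Golden ratio rho = 0.618 (approx).
Interior points:
  x_1 = -8 + (1-0.618)*17 = -1.5060
  x_2 = -8 + 0.618*17 = 2.5060
Compare f(x_1) and f(x_2) to determine which subinterval to keep.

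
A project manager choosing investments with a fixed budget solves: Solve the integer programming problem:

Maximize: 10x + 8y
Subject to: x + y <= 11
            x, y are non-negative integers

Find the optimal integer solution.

Objective: 10x + 8y, constraint: x + y <= 11
Coefficient of x is 10 >= coefficient of y is 8, so allocate the entire budget to x.
Optimal: x = 11, y = 0, value = 110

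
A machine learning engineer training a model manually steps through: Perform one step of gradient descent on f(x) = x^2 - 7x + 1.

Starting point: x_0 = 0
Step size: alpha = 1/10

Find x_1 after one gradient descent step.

f(x) = x^2 - 7x + 1
f'(x) = 2x - 7
f'(0) = 2*0 + (-7) = -7
x_1 = x_0 - alpha * f'(x_0) = 0 - 1/10 * -7 = 7/10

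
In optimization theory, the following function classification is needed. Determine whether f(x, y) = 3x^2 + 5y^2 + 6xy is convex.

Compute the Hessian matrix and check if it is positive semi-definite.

f(x,y) = 3x^2 + 5y^2 + 6xy
Hessian H = [[6, 6], [6, 10]]
trace(H) = 16, det(H) = 24
Eigenvalues: (16 +/- sqrt(160)) / 2 = 14.32, 1.675
Since both eigenvalues > 0, f is convex.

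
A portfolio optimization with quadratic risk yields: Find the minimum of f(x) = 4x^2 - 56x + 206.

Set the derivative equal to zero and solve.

f(x) = 4x^2 - 56x + 206
f'(x) = 8x + (-56) = 0
x = 56/8 = 7
f(7) = 10
Since f''(x) = 8 > 0, this is a minimum.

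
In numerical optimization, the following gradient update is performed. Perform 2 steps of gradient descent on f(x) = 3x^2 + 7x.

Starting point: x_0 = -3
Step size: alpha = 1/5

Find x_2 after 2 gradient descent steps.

f(x) = 3x^2 + 7x, f'(x) = 6x + (7)
Step 1: f'(-3) = -11, x_1 = -3 - 1/5 * -11 = -4/5
Step 2: f'(-4/5) = 11/5, x_2 = -4/5 - 1/5 * 11/5 = -31/25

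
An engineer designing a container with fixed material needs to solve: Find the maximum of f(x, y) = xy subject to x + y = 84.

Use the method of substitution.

Substitute y = 84 - x into f(x,y) = xy:
g(x) = x(84 - x) = 84x - x^2
g'(x) = 84 - 2x = 0  =>  x = 42
y = 84 - 42 = 42
Maximum value = 42 * 42 = 1764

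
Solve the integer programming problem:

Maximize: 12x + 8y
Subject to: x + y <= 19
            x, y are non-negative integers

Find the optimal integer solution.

Objective: 12x + 8y, constraint: x + y <= 19
Coefficient of x is 12 >= coefficient of y is 8, so allocate the entire budget to x.
Optimal: x = 19, y = 0, value = 228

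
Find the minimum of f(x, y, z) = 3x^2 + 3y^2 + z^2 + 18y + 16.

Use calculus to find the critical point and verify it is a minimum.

f(x,y,z) = 3x^2 + 3y^2 + z^2 + 18y + 16
df/dx = 6x + (0) = 0 => x = 0
df/dy = 6y + (18) = 0 => y = -3
df/dz = 2z + (0) = 0 => z = 0
f(0,-3,0) = 3*(0)^2 + 3*(-3)^2 + 1*(0)^2 + 18*(-3) + 16 = -11
Hessian is diagonal with entries 6, 6, 2 > 0, confirmed minimum.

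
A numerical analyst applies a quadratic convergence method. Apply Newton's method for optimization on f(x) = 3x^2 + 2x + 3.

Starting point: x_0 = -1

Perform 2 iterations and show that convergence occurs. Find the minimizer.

f(x) = 3x^2 + 2x + 3, f'(x) = 6x + (2), f''(x) = 6
Step 1: f'(-1) = -4, x_1 = -1 - -4/6 = -1/3
Step 2: f'(-1/3) = 0, x_2 = -1/3 (converged)
Newton's method converges in 1 step for quadratics.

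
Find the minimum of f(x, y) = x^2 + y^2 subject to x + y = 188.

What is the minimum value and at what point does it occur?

Substitute y = 188 - x into f(x,y) = x^2 + y^2:
g(x) = x^2 + (188 - x)^2 = 2x^2 - 376x + 35344
g'(x) = 4x - 376 = 0  =>  x = 94
y = 188 - 94 = 94
Minimum value = 94^2 + 94^2 = 17672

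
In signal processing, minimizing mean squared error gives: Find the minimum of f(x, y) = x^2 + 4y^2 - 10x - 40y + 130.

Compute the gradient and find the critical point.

f(x,y) = x^2 + 4y^2 - 10x - 40y + 130
df/dx = 2x + (-10) = 0  =>  x = 5
df/dy = 8y + (-40) = 0  =>  y = 5
f(5, 5) = 1*(5)^2 + 4*(5)^2 + -10*(5) + -40*(5) + 130 = 5
Hessian is diagonal with entries 2, 8 > 0, so this is a minimum.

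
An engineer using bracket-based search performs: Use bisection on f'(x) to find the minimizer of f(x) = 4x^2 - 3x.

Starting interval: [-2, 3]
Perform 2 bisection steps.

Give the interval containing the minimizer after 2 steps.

Finding critical point of f(x) = 4x^2 - 3x using bisection on f'(x) = 8x + -3.
f'(x) = 0 when x = 3/8.
Starting interval: [-2, 3]
Step 1: mid = 1/2, f'(mid) = 1, new interval = [-2, 1/2]
Step 2: mid = -3/4, f'(mid) = -9, new interval = [-3/4, 1/2]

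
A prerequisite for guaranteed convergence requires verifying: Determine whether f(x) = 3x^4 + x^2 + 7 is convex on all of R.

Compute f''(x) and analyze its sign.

f(x) = 3x^4 + x^2 + 7
f'(x) = 12x^3 + 2x
f''(x) = 36x^2 + 2
f''(x) = 36x^2 + 2 >= 2 > 0 for all x
Therefore, f is convex on R.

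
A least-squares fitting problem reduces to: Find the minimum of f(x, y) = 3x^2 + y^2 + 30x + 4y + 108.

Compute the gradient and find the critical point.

f(x,y) = 3x^2 + y^2 + 30x + 4y + 108
df/dx = 6x + (30) = 0  =>  x = -5
df/dy = 2y + (4) = 0  =>  y = -2
f(-5, -2) = 3*(-5)^2 + 1*(-2)^2 + 30*(-5) + 4*(-2) + 108 = 29
Hessian is diagonal with entries 6, 2 > 0, so this is a minimum.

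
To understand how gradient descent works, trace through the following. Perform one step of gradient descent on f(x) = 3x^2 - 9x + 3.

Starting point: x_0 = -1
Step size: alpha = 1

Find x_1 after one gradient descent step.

f(x) = 3x^2 - 9x + 3
f'(x) = 6x - 9
f'(-1) = 6*-1 + (-9) = -15
x_1 = x_0 - alpha * f'(x_0) = -1 - 1 * -15 = 14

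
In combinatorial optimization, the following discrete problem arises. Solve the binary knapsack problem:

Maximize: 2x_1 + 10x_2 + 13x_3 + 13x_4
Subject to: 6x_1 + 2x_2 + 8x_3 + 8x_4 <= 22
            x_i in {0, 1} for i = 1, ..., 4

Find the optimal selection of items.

Items: item 1 (v=2, w=6), item 2 (v=10, w=2), item 3 (v=13, w=8), item 4 (v=13, w=8)
Capacity: 22
Checking all 16 subsets (w = total weight, v = total value):
  {}: w = 0, v = 0
  {1}: w = 6, v = 2
  {2}: w = 2, v = 10
  {3}: w = 8, v = 13
  {4}: w = 8, v = 13
  {1, 2}: w = 8, v = 12
  {1, 3}: w = 14, v = 15
  {1, 4}: w = 14, v = 15
  {2, 3}: w = 10, v = 23
  {2, 4}: w = 10, v = 23
  {3, 4}: w = 16, v = 26
  {1, 2, 3}: w = 16, v = 25
  {1, 2, 4}: w = 16, v = 25
  {1, 3, 4}: w = 22, v = 28
  {2, 3, 4}: w = 18, v = 36
  {1, 2, 3, 4}: w = 24 > 22, infeasible
Best feasible subset: items [2, 3, 4]
Total weight: 18 <= 22, total value: 36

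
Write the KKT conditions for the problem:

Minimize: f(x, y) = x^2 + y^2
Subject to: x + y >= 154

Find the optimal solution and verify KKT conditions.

KKT conditions for min x^2 + y^2 s.t. x + y >= 154:
Stationarity: 2x = mu, 2y = mu
So x = y = mu/2.
Complementary slackness: mu*(x + y - 154) = 0
Primal feasibility: x + y >= 154; dual feasibility: mu >= 0
If mu = 0 then x = y = 0, but 0 + 0 < 154 is infeasible, so the constraint is active.
Constraint active: x + y = 2*(mu/2) = 154 => mu = 154
x = y = 77, f = 11858
Verify: stationarity 2*77 = 154 = mu; primal 77 + 77 = 154 >= 154; dual mu = 154 >= 0; complementary slackness 154*(154 - 154) = 0. All KKT conditions hold.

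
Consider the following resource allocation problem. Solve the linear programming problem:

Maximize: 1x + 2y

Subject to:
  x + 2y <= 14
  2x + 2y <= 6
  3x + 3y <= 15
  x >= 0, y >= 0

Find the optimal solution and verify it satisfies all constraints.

Feasible vertices: (0, 0), (0, 3), (3, 0)
Objective 1x + 2y at each vertex:
  (0, 0): 0
  (0, 3): 6
  (3, 0): 3
Maximum is 6 at (0, 3).
Verify constraints at (x, y) = (0, 3):
  1*0 + 2*3 = 6 <= 14
  2*0 + 2*3 = 6 <= 6 (active)
  3*0 + 3*3 = 9 <= 15
  x = 0 >= 0, y = 3 >= 0. All constraints satisfied.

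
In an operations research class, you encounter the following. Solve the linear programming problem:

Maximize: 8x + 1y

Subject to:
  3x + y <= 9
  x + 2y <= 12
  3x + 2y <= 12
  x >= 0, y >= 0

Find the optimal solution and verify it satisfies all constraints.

Feasible vertices: (0, 0), (0, 6), (2, 3), (3, 0)
Objective 8x + 1y at each vertex:
  (0, 0): 0
  (0, 6): 6
  (2, 3): 19
  (3, 0): 24
Maximum is 24 at (3, 0).
Verify constraints at (x, y) = (3, 0):
  3*3 + 1*0 = 9 <= 9 (active)
  1*3 + 2*0 = 3 <= 12
  3*3 + 2*0 = 9 <= 12
  x = 3 >= 0, y = 0 >= 0. All constraints satisfied.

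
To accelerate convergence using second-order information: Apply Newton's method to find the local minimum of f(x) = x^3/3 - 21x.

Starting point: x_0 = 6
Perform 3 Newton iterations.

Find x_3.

f(x) = x^3/3 - 21x
f'(x) = x^2 - 21, f''(x) = 2x
Newton update: x_{n+1} = x_n - (x_n^2 - 21)/(2*x_n)
Step 1: x_0 = 6, f'=15, f''=12, x_1 = 19/4
Step 2: x_1 = 19/4, f'=25/16, f''=19/2, x_2 = 697/152
Step 3: x_2 = 697/152, f'=625/23104, f''=697/76, x_3 = 970993/211888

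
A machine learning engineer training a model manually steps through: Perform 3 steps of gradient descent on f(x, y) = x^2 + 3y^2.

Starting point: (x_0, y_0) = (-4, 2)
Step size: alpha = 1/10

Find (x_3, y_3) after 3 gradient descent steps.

f(x,y) = x^2 + 3y^2
grad_x = 2x + 0y, grad_y = 6y + 0x
Step 1: grad = (-8, 12), (-16/5, 4/5)
Step 2: grad = (-32/5, 24/5), (-64/25, 8/25)
Step 3: grad = (-128/25, 48/25), (-256/125, 16/125)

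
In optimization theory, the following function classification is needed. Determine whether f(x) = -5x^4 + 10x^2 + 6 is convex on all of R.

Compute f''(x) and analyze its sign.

f(x) = -5x^4 + 10x^2 + 6
f'(x) = -20x^3 + 20x
f''(x) = -60x^2 + 20
f''(x) = -60x^2 + 20 -> -inf as |x| -> inf
Therefore, f is not globally convex on R.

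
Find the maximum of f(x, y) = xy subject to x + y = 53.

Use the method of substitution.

Substitute y = 53 - x into f(x,y) = xy:
g(x) = x(53 - x) = 53x - x^2
g'(x) = 53 - 2x = 0  =>  x = 53/2
y = 53 - 53/2 = 53/2
Maximum value = (53/2) * (53/2) = 2809/4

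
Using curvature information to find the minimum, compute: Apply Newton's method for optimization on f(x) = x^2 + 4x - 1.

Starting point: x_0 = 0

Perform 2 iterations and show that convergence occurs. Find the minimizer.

f(x) = x^2 + 4x - 1, f'(x) = 2x + (4), f''(x) = 2
Step 1: f'(0) = 4, x_1 = 0 - 4/2 = -2
Step 2: f'(-2) = 0, x_2 = -2 (converged)
Newton's method converges in 1 step for quadratics.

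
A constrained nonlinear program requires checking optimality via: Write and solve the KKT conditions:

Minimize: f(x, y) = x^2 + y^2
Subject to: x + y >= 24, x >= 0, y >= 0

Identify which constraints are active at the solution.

KKT conditions for min x^2 + y^2 s.t. 1x + 1y >= 24, x >= 0, y >= 0:
Stationarity: 2x = mu*1 + mu_x, 2y = mu*1 + mu_y, with mu, mu_x, mu_y >= 0
Complementary slackness: mu*(x + y - 24) = 0, mu_x*x = 0, mu_y*y = 0
(0, 0) is infeasible (1*0 + 1*0 < 24), so if mu = 0 stationarity would force x = mu_x/2 >= 0, y = mu_y/2 >= 0 with mu_x*x = mu_y*y = 0, i.e. x = y = 0: contradiction. Hence mu > 0 and x + y = 24 is active.
Try x > 0, y > 0 (so mu_x = mu_y = 0): x = 1*mu/2, y = 1*mu/2
Substitute: 1*(1*mu/2) + 1*(1*mu/2) = 24
  mu*2/2 = 24 => mu = 24
x* = 12 > 0, y* = 12 > 0, consistent with mu_x = mu_y = 0.
f is convex and the constraints are linear, so this KKT point is the global minimum.
f* = 288
Active constraints: x + y >= 24 (holds with equality, mu = 24 > 0); x >= 0 and y >= 0 are inactive (mu_x = mu_y = 0).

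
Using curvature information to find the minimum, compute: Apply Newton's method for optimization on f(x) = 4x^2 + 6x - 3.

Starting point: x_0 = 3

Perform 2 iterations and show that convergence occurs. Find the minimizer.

f(x) = 4x^2 + 6x - 3, f'(x) = 8x + (6), f''(x) = 8
Step 1: f'(3) = 30, x_1 = 3 - 30/8 = -3/4
Step 2: f'(-3/4) = 0, x_2 = -3/4 (converged)
Newton's method converges in 1 step for quadratics.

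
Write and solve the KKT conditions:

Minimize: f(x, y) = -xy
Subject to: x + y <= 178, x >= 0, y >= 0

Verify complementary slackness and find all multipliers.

Problem: min -xy s.t. x + y <= 178 (multiplier lambda), x >= 0 (mu_x), y >= 0 (mu_y)
KKT stationarity: -y + lambda - mu_x = 0, -x + lambda - mu_y = 0, with lambda, mu_x, mu_y >= 0
Complementary slackness: lambda*(x + y - 178) = 0, mu_x*x = 0, mu_y*y = 0
If lambda = 0: y = -mu_x <= 0 and x = -mu_y <= 0 force x = y = 0 with f = 0; but x = y = 89 is feasible with f = -7921 < 0, so this is not the minimum. Hence lambda > 0 and x + y = 178.
Try x > 0, y > 0 (so mu_x = mu_y = 0): y = lambda, x = lambda => x = y = lambda
x + y = 178 => 2*lambda = 178 => lambda = 89
x* = y* = 89 > 0, consistent with mu_x = mu_y = 0.
(Any feasible point with x = 0 or y = 0 has f = 0 > -7921, so the minimum is not on those boundaries.)
min(-xy) = -7921 (i.e. max xy = 7921)
Multipliers: lambda = 89, mu_x = 0, mu_y = 0
Complementary slackness: lambda*(x + y - 178) = 89*(89 + 89 - 178) = 0, mu_x*x = 0*89 = 0, mu_y*y = 0*89 = 0. Satisfied.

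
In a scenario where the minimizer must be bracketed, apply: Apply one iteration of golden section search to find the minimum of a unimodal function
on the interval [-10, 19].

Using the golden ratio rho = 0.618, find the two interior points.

Golden section search on [-10, 19].
Golden ratio rho = 0.618 (approx).
Interior points:
  x_1 = -10 + (1-0.618)*29 = 1.0780
  x_2 = -10 + 0.618*29 = 7.9220
Compare f(x_1) and f(x_2) to determine which subinterval to keep.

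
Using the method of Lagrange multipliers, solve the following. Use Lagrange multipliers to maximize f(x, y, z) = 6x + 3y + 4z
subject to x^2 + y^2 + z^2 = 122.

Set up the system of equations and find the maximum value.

Lagrange conditions: 6 = 2*lambda*x, 3 = 2*lambda*y, 4 = 2*lambda*z
So x:6 = y:3 = z:4, i.e. x = 6t, y = 3t, z = 4t
Constraint: t^2*(6^2 + 3^2 + 4^2) = 122
  t^2 * 61 = 122  =>  t = sqrt(2)
Maximum = 6*6t + 3*3t + 4*4t = 61*sqrt(2) = sqrt(7442)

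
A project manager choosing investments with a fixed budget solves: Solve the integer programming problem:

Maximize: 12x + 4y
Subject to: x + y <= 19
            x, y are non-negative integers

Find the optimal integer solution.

Objective: 12x + 4y, constraint: x + y <= 19
Coefficient of x is 12 >= coefficient of y is 4, so allocate the entire budget to x.
Optimal: x = 19, y = 0, value = 228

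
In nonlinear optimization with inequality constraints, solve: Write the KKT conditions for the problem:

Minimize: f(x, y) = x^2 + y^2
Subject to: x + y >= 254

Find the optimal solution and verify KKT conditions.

KKT conditions for min x^2 + y^2 s.t. x + y >= 254:
Stationarity: 2x = mu, 2y = mu
So x = y = mu/2.
Complementary slackness: mu*(x + y - 254) = 0
Primal feasibility: x + y >= 254; dual feasibility: mu >= 0
If mu = 0 then x = y = 0, but 0 + 0 < 254 is infeasible, so the constraint is active.
Constraint active: x + y = 2*(mu/2) = 254 => mu = 254
x = y = 127, f = 32258
Verify: stationarity 2*127 = 254 = mu; primal 127 + 127 = 254 >= 254; dual mu = 254 >= 0; complementary slackness 254*(254 - 254) = 0. All KKT conditions hold.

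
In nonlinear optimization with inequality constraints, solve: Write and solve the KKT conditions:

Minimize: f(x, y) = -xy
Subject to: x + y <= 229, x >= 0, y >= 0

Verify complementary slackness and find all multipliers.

Problem: min -xy s.t. x + y <= 229 (multiplier lambda), x >= 0 (mu_x), y >= 0 (mu_y)
KKT stationarity: -y + lambda - mu_x = 0, -x + lambda - mu_y = 0, with lambda, mu_x, mu_y >= 0
Complementary slackness: lambda*(x + y - 229) = 0, mu_x*x = 0, mu_y*y = 0
If lambda = 0: y = -mu_x <= 0 and x = -mu_y <= 0 force x = y = 0 with f = 0; but x = y = 229/2 is feasible with f = -52441/4 < 0, so this is not the minimum. Hence lambda > 0 and x + y = 229.
Try x > 0, y > 0 (so mu_x = mu_y = 0): y = lambda, x = lambda => x = y = lambda
x + y = 229 => 2*lambda = 229 => lambda = 229/2
x* = y* = 229/2 > 0, consistent with mu_x = mu_y = 0.
(Any feasible point with x = 0 or y = 0 has f = 0 > -52441/4, so the minimum is not on those boundaries.)
min(-xy) = -52441/4 (i.e. max xy = 52441/4)
Multipliers: lambda = 229/2, mu_x = 0, mu_y = 0
Complementary slackness: lambda*(x + y - 229) = 229/2*(229/2 + 229/2 - 229) = 0, mu_x*x = 0*229/2 = 0, mu_y*y = 0*229/2 = 0. Satisfied.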